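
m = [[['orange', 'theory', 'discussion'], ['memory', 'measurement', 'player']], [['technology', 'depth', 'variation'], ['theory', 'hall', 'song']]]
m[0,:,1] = ['theory', 'measurement']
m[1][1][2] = 'song'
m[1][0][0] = 'technology'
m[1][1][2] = 'song'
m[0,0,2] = 'discussion'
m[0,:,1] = ['theory', 'measurement']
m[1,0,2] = 'variation'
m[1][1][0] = 'theory'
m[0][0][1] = 'theory'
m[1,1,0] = 'theory'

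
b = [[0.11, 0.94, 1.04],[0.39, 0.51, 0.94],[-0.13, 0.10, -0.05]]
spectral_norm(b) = 1.78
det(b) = -0.00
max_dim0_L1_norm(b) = 2.03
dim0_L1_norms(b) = [0.63, 1.55, 2.03]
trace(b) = 0.57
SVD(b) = [[-0.78, 0.55, -0.3], [-0.62, -0.69, 0.38], [0.00, 0.48, 0.88]] @ diag([1.7817651350009514, 0.35750934481681657, 0.00026844681503512764]) @ [[-0.18, -0.59, -0.79], [-0.75, 0.6, -0.27], [-0.63, -0.54, 0.56]]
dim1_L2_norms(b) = [1.41, 1.14, 0.17]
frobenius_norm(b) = 1.82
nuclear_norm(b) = 2.14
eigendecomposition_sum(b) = [[-0.12,0.13,-0.01], [0.19,-0.21,0.01], [-0.12,0.13,-0.01]] + [[0.0, -0.0, -0.0], [0.0, -0.0, -0.00], [-0.0, 0.0, 0.0]] + [[0.23, 0.81, 1.05], [0.2, 0.72, 0.93], [-0.01, -0.03, -0.04]]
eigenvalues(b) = [-0.33, 0.0, 0.9]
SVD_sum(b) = [[0.26, 0.82, 1.09], [0.21, 0.66, 0.87], [-0.0, -0.0, -0.00]] + [[-0.15, 0.12, -0.05], [0.18, -0.15, 0.07], [-0.13, 0.1, -0.05]] + [[0.00, 0.00, -0.0], [-0.0, -0.0, 0.0], [-0.00, -0.00, 0.0]]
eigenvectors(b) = [[-0.46, 0.63, 0.75],  [0.75, 0.54, 0.66],  [-0.48, -0.56, -0.03]]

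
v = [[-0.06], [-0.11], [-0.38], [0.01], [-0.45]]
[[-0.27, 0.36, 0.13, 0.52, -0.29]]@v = [[0.06]]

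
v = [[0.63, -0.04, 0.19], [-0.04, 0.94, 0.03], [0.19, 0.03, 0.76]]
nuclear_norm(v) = 2.33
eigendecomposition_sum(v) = [[0.32, 0.04, -0.23], [0.04, 0.01, -0.03], [-0.23, -0.03, 0.16]] + [[0.31, -0.01, 0.42], [-0.01, 0.00, -0.02], [0.42, -0.02, 0.59]] + [[0.01,  -0.07,  -0.01],[-0.07,  0.93,  0.08],[-0.01,  0.08,  0.01]]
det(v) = 0.41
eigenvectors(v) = [[-0.81, -0.58, -0.08], [-0.11, 0.02, 0.99], [0.58, -0.81, 0.08]]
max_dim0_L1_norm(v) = 1.01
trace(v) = 2.33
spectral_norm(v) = 0.95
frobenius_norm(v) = 1.39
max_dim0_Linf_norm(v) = 0.94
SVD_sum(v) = [[0.01, -0.07, -0.01],[-0.07, 0.93, 0.08],[-0.01, 0.08, 0.01]] + [[0.31, -0.01, 0.42], [-0.01, 0.00, -0.02], [0.42, -0.02, 0.59]] + [[0.32, 0.04, -0.23], [0.04, 0.01, -0.03], [-0.23, -0.03, 0.16]]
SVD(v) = [[-0.08, -0.58, -0.81], [0.99, 0.02, -0.11], [0.08, -0.81, 0.58]] @ diag([0.9455621306420822, 0.8957848331485456, 0.48865303620937195]) @ [[-0.08, 0.99, 0.08], [-0.58, 0.02, -0.81], [-0.81, -0.11, 0.58]]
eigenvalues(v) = [0.49, 0.9, 0.95]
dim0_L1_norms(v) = [0.86, 1.01, 0.98]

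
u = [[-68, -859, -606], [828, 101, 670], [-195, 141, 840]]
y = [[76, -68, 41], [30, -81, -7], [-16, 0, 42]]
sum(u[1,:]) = 1599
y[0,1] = -68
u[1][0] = 828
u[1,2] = 670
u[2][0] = -195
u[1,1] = 101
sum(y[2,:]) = 26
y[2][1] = 0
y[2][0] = -16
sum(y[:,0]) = 90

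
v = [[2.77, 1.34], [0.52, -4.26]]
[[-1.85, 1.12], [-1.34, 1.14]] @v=[[-4.54, -7.25], [-3.12, -6.65]]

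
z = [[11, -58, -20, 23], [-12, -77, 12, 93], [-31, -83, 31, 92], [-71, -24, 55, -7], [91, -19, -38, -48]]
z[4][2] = -38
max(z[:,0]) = 91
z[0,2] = -20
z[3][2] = 55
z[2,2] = 31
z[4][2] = -38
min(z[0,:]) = -58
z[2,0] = -31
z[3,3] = -7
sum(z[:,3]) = 153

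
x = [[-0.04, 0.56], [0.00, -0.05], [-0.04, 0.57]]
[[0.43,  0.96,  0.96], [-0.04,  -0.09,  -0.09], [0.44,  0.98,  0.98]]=x@[[1.28, 1.56, 0.28], [0.86, 1.82, 1.74]]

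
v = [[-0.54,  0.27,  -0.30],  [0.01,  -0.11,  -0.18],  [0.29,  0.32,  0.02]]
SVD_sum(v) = [[-0.57, 0.16, -0.29], [-0.04, 0.01, -0.02], [0.16, -0.04, 0.08]] + [[0.03, 0.11, -0.01],[-0.03, -0.09, 0.0],[0.12, 0.37, -0.02]] + [[-0.00,0.00,0.0], [0.08,-0.03,-0.17], [0.02,-0.01,-0.04]]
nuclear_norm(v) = 1.30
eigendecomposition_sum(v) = [[-0.42+0.00j, 0.41+0.00j, -0.11+0.00j], [0.10-0.00j, -0.10-0.00j, (0.03-0j)], [0.18-0.00j, (-0.18-0j), (0.05-0j)]] + [[-0.06+0.01j,-0.07+0.13j,(-0.1-0.06j)], [-0.05+0.03j,(-0.01+0.14j),(-0.1-0.01j)], [(0.05+0.08j),0.25-0.01j,(-0.01+0.19j)]] + [[(-0.06-0.01j), (-0.07-0.13j), -0.10+0.06j], [-0.05-0.03j, -0.01-0.14j, -0.10+0.01j], [0.05-0.08j, (0.25+0.01j), (-0.01-0.19j)]]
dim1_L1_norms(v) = [1.11, 0.3, 0.63]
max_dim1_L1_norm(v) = 1.11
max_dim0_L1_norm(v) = 0.84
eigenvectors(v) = [[(-0.9+0j), 0.23-0.41j, (0.23+0.41j)], [0.21+0.00j, (0.03-0.43j), 0.03+0.43j], [0.39+0.00j, -0.77+0.00j, (-0.77-0j)]]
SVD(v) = [[-0.96, -0.27, 0.0], [-0.06, 0.22, -0.97], [0.26, -0.94, -0.23]] @ diag([0.69024250022531, 0.4165462057258102, 0.18988035542979229]) @ [[0.86,-0.25,0.44],[-0.3,-0.95,0.05],[-0.41,0.18,0.9]]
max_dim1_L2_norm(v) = 0.67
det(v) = -0.05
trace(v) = -0.63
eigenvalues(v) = [(-0.48+0j), (-0.08+0.33j), (-0.08-0.33j)]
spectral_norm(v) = 0.69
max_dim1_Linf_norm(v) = 0.54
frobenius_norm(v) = 0.83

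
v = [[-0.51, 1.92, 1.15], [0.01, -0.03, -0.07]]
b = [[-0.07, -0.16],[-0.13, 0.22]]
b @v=[[0.03, -0.13, -0.07], [0.07, -0.26, -0.16]]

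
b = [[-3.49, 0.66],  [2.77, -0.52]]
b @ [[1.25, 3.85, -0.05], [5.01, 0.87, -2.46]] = [[-1.06, -12.86, -1.45], [0.86, 10.21, 1.14]]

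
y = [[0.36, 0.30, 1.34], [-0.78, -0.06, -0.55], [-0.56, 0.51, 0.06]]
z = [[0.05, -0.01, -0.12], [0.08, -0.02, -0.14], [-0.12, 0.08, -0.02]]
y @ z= [[-0.12, 0.10, -0.11], [0.02, -0.04, 0.11], [0.01, 0.0, -0.01]]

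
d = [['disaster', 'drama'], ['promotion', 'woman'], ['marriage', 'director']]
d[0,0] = 'disaster'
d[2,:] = ['marriage', 'director']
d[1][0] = 'promotion'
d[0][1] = 'drama'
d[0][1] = 'drama'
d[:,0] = ['disaster', 'promotion', 'marriage']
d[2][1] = 'director'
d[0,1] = 'drama'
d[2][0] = 'marriage'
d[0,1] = 'drama'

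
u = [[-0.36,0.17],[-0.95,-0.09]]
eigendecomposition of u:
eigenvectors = [[(-0.13+0.37j), (-0.13-0.37j)],[(-0.92+0j), -0.92-0.00j]]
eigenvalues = [(-0.22+0.38j), (-0.22-0.38j)]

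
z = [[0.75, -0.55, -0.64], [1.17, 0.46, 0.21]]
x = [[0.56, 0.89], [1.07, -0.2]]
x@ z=[[1.46, 0.1, -0.17], [0.57, -0.68, -0.73]]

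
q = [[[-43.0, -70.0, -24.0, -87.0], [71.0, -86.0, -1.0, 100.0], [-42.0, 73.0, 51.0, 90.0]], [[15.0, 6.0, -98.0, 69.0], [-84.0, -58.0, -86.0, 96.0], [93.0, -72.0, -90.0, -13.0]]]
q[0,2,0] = -42.0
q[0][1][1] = -86.0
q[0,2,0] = -42.0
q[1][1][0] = -84.0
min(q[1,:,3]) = -13.0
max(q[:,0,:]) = 69.0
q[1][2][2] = -90.0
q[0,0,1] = -70.0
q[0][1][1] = -86.0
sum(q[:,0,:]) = -232.0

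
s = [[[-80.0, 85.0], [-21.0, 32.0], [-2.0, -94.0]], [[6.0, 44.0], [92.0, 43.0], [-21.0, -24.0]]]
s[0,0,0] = -80.0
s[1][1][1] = 43.0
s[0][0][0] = -80.0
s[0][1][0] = -21.0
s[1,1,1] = 43.0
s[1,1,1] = 43.0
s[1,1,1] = 43.0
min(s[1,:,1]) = -24.0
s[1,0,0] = 6.0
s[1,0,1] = 44.0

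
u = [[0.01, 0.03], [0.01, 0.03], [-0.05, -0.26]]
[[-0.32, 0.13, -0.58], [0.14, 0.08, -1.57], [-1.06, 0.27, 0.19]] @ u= [[0.03, 0.15], [0.08, 0.41], [-0.02, -0.07]]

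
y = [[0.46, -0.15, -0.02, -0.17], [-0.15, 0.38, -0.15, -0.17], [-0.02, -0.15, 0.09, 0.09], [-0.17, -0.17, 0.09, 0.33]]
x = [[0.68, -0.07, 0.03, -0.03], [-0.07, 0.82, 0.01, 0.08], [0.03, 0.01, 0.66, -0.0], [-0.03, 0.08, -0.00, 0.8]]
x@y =[[0.33, -0.13, -0.0, -0.11], [-0.17, 0.31, -0.11, -0.1], [-0.00, -0.10, 0.06, 0.05], [-0.16, -0.10, 0.06, 0.26]]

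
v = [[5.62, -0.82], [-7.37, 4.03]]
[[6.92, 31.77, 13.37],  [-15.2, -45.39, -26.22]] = v @ [[0.93,  5.47,  1.95], [-2.07,  -1.26,  -2.94]]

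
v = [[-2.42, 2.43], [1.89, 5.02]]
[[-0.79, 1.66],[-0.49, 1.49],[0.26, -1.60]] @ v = [[5.05, 6.41],[4.00, 6.29],[-3.65, -7.4]]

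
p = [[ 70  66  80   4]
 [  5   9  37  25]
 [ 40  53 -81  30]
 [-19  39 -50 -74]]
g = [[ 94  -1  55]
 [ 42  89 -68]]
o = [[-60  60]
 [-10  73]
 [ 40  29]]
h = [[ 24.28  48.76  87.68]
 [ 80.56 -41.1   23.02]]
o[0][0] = -60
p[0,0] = 70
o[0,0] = -60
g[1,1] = 89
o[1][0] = -10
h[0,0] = 24.28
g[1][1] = 89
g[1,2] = -68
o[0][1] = 60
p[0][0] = 70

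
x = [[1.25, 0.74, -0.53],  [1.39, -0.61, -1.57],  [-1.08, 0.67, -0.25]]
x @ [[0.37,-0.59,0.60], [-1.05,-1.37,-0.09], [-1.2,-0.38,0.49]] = [[0.32, -1.55, 0.42], [3.04, 0.61, 0.12], [-0.80, -0.19, -0.83]]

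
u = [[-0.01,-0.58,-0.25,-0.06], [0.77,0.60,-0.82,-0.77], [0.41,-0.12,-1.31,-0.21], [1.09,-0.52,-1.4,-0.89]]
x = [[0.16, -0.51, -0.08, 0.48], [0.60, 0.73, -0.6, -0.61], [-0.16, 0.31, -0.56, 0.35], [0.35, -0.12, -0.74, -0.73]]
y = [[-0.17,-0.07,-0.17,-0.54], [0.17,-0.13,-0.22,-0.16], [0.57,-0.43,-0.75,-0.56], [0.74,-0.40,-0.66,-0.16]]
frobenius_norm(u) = 2.96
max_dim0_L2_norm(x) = 1.12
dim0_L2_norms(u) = [1.4, 0.99, 2.1, 1.2]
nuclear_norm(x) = 3.53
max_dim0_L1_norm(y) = 1.8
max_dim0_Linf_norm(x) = 0.74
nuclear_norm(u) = 4.40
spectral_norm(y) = 1.62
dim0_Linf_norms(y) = [0.74, 0.43, 0.75, 0.56]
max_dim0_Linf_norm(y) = 0.75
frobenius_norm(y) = 1.74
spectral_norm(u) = 2.72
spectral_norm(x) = 1.61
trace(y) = -1.21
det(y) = -0.00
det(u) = -0.15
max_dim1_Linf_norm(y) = 0.75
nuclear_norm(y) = 2.26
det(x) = 0.37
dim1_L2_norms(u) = [0.63, 1.49, 1.39, 2.05]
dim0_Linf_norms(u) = [1.09, 0.6, 1.4, 0.89]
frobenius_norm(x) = 1.98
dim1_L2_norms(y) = [0.6, 0.35, 1.18, 1.08]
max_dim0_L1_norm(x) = 2.17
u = y + x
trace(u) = -1.61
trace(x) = -0.40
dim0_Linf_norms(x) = [0.6, 0.73, 0.74, 0.73]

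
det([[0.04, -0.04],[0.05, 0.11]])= 0.006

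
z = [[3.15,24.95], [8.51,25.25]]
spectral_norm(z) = 36.46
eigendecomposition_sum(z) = [[-3.28, 2.79], [0.95, -0.81]] + [[6.43, 22.16],[7.56, 26.06]]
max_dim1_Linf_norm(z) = 25.25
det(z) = -132.79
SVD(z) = [[-0.69, -0.73],[-0.73, 0.69]] @ diag([36.457394364835814, 3.6422515188873947]) @ [[-0.23, -0.97],[0.97, -0.23]]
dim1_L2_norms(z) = [25.15, 26.65]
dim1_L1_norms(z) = [28.1, 33.76]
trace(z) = 28.40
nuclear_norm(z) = 40.10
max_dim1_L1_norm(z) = 33.76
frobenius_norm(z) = 36.64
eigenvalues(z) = [-4.09, 32.49]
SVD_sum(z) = [[5.73, 24.34], [6.08, 25.82]] + [[-2.58, 0.61],[2.43, -0.57]]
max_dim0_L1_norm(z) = 50.2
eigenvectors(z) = [[-0.96, -0.65], [0.28, -0.76]]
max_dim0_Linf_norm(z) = 25.25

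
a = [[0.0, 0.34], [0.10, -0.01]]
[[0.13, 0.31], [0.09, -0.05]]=a @ [[0.92, -0.38], [0.38, 0.92]]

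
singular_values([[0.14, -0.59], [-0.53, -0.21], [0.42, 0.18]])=[0.75, 0.59]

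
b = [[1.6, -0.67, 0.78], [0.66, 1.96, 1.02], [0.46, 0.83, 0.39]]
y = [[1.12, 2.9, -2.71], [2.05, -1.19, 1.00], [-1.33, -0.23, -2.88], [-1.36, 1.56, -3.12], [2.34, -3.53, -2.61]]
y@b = [[2.46, 2.68, 2.77], [2.95, -2.88, 0.78], [-3.6, -1.95, -2.4], [-2.58, 1.38, -0.69], [0.21, -10.65, -2.79]]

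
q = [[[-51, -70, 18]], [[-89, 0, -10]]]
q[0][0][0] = -51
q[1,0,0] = -89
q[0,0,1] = -70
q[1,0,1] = 0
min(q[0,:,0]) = -51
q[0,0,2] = 18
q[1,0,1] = 0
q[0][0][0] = -51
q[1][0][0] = -89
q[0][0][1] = -70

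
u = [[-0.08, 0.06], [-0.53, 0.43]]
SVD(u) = [[-0.14, -0.99], [-0.99, 0.14]] @ diag([0.6897722754108441, 0.003769359965144074]) @ [[0.78,  -0.63],[0.63,  0.78]]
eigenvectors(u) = [[-0.64, -0.14], [-0.77, -0.99]]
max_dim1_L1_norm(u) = 0.96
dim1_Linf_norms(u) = [0.08, 0.53]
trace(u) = 0.35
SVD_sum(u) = [[-0.08, 0.06], [-0.53, 0.43]] + [[-0.0, -0.0],  [0.0, 0.00]]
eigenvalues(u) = [-0.01, 0.36]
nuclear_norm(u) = 0.69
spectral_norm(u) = 0.69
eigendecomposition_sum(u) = [[-0.01, 0.0], [-0.01, 0.0]] + [[-0.07, 0.06], [-0.52, 0.43]]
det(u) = -0.00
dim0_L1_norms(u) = [0.61, 0.49]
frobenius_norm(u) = 0.69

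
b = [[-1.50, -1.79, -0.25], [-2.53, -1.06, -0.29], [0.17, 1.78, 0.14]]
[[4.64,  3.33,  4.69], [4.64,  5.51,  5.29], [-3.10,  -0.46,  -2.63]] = b @ [[-1.07, -2.29, -1.78], [-1.56, -0.16, -1.54], [-0.98, 1.56, 2.93]]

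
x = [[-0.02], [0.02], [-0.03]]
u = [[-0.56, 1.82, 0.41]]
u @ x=[[0.04]]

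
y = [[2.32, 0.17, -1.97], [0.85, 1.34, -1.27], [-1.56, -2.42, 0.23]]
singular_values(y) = [4.11, 2.09, 0.72]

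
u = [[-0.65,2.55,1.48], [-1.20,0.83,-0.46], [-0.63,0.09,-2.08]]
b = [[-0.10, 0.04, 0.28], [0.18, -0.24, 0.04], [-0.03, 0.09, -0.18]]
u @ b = [[0.48, -0.50, -0.35],[0.28, -0.29, -0.22],[0.14, -0.23, 0.2]]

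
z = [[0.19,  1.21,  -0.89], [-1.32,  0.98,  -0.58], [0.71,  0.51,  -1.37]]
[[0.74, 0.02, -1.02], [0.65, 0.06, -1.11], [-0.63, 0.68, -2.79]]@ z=[[-0.61, 0.39, 0.73], [-0.74, 0.28, 0.91], [-3.00, -1.52, 3.99]]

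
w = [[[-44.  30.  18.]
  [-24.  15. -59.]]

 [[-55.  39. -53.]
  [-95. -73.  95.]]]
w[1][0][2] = -53.0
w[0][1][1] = 15.0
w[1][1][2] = 95.0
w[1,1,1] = -73.0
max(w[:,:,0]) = -24.0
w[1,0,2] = -53.0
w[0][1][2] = -59.0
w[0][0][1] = 30.0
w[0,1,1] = 15.0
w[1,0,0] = -55.0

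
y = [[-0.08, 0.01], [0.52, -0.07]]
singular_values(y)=[0.53, 0.0]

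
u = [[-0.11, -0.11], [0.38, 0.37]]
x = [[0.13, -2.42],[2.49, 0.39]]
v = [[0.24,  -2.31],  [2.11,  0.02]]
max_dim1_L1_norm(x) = 2.88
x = u + v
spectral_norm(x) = 2.60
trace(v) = 0.26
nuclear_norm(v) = 4.43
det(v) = 4.88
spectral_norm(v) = 2.36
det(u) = 0.00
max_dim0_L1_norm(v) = 2.35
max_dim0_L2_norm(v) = 2.31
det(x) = 6.08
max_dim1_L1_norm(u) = 0.75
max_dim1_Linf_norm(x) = 2.49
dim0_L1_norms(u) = [0.49, 0.48]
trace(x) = 0.52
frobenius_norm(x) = 3.50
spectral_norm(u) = 0.55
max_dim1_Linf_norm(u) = 0.38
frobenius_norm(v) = 3.14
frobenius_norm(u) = 0.55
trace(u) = 0.26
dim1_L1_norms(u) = [0.22, 0.75]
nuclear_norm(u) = 0.55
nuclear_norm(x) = 4.94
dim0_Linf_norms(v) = [2.11, 2.31]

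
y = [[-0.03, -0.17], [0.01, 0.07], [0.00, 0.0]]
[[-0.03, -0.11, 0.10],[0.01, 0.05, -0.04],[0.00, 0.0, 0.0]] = y @ [[0.77, -0.09, -0.22],[0.02, 0.69, -0.57]]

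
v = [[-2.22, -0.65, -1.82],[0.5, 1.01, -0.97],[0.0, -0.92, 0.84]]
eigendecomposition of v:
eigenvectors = [[0.98, 0.16, -0.65], [-0.18, 0.76, 0.59], [-0.06, -0.64, 0.47]]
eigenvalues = [-1.99, 1.93, -0.31]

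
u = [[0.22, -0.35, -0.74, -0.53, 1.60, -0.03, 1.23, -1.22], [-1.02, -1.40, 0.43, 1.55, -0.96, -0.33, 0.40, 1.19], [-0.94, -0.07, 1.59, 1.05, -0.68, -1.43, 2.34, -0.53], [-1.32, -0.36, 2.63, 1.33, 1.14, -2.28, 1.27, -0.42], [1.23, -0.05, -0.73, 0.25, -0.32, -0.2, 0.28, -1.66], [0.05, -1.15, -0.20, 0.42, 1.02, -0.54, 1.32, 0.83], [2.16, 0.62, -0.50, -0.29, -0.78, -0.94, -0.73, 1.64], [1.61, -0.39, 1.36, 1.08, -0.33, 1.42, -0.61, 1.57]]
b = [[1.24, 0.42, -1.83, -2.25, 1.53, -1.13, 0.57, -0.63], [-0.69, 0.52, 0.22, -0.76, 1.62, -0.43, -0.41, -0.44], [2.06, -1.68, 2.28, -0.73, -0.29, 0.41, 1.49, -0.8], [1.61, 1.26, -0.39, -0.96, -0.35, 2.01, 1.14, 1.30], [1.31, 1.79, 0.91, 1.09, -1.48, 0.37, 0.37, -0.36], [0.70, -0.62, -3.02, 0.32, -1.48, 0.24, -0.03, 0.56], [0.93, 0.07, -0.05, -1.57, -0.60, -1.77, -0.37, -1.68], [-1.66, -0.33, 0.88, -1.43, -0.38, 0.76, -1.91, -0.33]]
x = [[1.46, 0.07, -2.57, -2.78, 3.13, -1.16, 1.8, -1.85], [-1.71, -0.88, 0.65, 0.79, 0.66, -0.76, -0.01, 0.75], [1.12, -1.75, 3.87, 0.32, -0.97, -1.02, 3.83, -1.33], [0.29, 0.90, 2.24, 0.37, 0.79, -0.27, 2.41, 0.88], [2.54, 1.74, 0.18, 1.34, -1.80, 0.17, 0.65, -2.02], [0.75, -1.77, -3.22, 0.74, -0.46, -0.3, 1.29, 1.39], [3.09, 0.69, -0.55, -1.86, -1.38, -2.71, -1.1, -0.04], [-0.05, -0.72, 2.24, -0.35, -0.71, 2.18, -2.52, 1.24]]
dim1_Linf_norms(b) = [2.25, 1.62, 2.28, 2.01, 1.79, 3.02, 1.77, 1.91]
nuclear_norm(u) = 20.98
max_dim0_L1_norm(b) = 10.2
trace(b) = 1.14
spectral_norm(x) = 7.24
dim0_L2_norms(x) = [4.79, 3.44, 6.54, 3.81, 4.2, 3.91, 5.78, 3.75]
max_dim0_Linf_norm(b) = 3.02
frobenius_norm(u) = 8.81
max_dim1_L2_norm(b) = 3.99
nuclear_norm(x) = 32.75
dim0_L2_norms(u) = [3.53, 2.02, 3.58, 2.65, 2.67, 3.25, 3.39, 3.46]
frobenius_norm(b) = 9.46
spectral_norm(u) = 5.86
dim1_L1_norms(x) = [14.82, 6.21, 14.21, 8.15, 10.44, 9.92, 11.42, 10.01]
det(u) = 0.47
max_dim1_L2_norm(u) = 4.34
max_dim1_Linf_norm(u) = 2.63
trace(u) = 1.72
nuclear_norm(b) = 22.95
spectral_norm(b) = 4.76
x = b + u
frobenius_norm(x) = 13.13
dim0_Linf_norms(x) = [3.09, 1.77, 3.87, 2.78, 3.13, 2.71, 3.83, 2.02]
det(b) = 4.48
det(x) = 14164.03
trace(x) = 2.86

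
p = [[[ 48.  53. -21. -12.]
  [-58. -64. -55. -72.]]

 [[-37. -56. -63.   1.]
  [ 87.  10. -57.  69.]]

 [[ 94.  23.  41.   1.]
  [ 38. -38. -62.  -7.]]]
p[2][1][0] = 38.0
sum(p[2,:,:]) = 90.0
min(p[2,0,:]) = 1.0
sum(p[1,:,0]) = 50.0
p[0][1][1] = -64.0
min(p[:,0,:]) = -63.0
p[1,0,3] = 1.0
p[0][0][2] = -21.0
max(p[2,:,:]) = 94.0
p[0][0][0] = 48.0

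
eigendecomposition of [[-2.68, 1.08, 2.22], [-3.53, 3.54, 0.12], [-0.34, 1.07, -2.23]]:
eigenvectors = [[-0.28, -0.76, -0.83], [-0.94, -0.58, -0.46], [-0.19, -0.29, 0.31]]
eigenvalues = [2.52, -0.99, -2.91]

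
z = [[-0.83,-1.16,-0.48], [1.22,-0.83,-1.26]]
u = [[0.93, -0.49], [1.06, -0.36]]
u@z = [[-1.37, -0.67, 0.17], [-1.32, -0.93, -0.06]]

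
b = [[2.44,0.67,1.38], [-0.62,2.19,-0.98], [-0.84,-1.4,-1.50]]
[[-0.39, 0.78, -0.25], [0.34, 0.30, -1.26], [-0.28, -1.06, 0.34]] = b @ [[-0.33, 0.0, -0.14], [0.16, 0.32, -0.48], [0.22, 0.41, 0.3]]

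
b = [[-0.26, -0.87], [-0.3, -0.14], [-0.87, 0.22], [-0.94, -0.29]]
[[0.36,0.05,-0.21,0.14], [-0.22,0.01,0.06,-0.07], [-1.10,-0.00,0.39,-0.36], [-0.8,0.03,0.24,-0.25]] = b@[[1.08, -0.01, -0.36, 0.35], [-0.74, -0.06, 0.35, -0.27]]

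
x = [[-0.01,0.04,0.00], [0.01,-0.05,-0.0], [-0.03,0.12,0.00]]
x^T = [[-0.01, 0.01, -0.03], [0.04, -0.05, 0.12], [0.0, -0.00, 0.0]]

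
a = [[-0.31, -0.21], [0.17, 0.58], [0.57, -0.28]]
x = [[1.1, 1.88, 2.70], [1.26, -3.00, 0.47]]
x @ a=[[1.52,0.10], [-0.63,-2.14]]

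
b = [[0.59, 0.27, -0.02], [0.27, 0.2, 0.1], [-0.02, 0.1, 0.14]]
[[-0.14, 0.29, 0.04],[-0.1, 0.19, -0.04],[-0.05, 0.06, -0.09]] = b @ [[0.21, 0.27, 0.41],[-0.96, 0.51, -0.74],[0.39, 0.12, -0.07]]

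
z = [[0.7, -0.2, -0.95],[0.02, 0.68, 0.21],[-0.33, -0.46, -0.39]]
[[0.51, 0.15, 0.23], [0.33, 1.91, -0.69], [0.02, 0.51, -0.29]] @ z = [[0.28,  -0.11,  -0.54], [0.50,  1.55,  0.36], [0.12,  0.48,  0.20]]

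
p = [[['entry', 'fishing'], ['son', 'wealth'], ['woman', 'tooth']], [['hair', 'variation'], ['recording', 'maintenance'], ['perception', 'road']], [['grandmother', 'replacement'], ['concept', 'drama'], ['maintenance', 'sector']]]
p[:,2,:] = [['woman', 'tooth'], ['perception', 'road'], ['maintenance', 'sector']]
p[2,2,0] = 'maintenance'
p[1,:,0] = ['hair', 'recording', 'perception']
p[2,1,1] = 'drama'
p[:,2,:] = [['woman', 'tooth'], ['perception', 'road'], ['maintenance', 'sector']]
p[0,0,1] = 'fishing'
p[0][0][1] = 'fishing'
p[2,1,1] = 'drama'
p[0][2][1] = 'tooth'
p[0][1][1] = 'wealth'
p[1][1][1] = 'maintenance'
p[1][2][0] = 'perception'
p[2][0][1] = 'replacement'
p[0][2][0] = 'woman'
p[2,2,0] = 'maintenance'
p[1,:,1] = ['variation', 'maintenance', 'road']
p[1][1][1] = 'maintenance'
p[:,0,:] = [['entry', 'fishing'], ['hair', 'variation'], ['grandmother', 'replacement']]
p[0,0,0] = 'entry'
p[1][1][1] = 'maintenance'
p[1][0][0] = 'hair'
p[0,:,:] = [['entry', 'fishing'], ['son', 'wealth'], ['woman', 'tooth']]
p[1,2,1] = 'road'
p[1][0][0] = 'hair'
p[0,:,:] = [['entry', 'fishing'], ['son', 'wealth'], ['woman', 'tooth']]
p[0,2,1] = 'tooth'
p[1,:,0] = ['hair', 'recording', 'perception']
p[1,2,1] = 'road'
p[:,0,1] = ['fishing', 'variation', 'replacement']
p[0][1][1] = 'wealth'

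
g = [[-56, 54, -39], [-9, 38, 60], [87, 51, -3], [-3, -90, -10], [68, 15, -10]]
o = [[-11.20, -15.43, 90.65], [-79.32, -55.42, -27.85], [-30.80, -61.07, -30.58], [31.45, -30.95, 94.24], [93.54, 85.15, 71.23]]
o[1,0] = -79.32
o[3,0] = 31.45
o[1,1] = -55.42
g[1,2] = 60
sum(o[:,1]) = -77.71999999999997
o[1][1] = -55.42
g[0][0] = -56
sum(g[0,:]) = -41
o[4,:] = [93.54, 85.15, 71.23]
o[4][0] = 93.54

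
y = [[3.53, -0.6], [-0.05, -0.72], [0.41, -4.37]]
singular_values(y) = [4.65, 3.31]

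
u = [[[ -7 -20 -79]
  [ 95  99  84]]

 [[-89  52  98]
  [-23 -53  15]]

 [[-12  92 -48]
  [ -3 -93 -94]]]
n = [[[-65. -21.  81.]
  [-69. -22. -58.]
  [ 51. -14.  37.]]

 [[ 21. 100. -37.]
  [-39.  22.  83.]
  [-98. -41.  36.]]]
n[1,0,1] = 100.0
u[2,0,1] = 92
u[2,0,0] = -12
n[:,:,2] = [[81.0, -58.0, 37.0], [-37.0, 83.0, 36.0]]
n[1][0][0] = 21.0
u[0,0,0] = -7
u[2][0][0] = -12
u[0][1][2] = 84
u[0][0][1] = -20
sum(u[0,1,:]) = 278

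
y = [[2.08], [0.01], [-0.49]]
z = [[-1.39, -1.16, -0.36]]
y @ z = [[-2.89, -2.41, -0.75], [-0.01, -0.01, -0.0], [0.68, 0.57, 0.18]]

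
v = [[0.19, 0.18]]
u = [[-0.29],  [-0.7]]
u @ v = [[-0.06, -0.05], [-0.13, -0.13]]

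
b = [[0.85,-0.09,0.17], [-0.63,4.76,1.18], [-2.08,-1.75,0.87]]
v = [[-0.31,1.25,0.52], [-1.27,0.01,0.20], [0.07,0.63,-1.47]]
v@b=[[-2.13, 5.07, 1.87], [-1.5, -0.19, -0.03], [2.72, 5.56, -0.52]]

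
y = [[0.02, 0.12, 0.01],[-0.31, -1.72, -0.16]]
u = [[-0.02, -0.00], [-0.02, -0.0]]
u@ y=[[-0.00,-0.00,-0.00], [-0.0,-0.0,-0.00]]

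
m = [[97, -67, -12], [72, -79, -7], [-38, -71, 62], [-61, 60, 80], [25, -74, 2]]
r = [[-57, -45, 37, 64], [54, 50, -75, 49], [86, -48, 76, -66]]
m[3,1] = 60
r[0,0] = -57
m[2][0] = -38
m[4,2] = 2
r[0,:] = [-57, -45, 37, 64]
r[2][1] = -48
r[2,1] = -48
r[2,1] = -48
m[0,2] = -12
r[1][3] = 49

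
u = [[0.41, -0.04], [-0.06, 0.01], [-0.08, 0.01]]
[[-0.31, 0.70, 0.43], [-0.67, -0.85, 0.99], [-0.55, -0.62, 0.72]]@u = [[-0.20, 0.02], [-0.30, 0.03], [-0.25, 0.02]]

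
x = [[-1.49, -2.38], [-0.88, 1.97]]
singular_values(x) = [3.16, 1.59]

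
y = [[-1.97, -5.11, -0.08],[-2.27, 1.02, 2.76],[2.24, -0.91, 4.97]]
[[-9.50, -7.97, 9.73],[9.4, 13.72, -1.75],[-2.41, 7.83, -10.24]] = y @[[-1.93, -1.72, -1.66], [2.59, 2.18, -1.24], [0.86, 2.75, -1.54]]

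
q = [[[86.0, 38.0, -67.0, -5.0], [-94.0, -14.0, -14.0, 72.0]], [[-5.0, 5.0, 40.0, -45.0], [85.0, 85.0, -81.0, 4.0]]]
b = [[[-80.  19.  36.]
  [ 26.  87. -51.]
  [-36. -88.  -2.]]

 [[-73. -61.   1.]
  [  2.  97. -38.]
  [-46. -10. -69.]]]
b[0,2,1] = -88.0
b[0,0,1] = 19.0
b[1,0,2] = 1.0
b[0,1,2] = -51.0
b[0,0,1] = 19.0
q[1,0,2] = 40.0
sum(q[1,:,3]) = -41.0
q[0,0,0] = 86.0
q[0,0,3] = -5.0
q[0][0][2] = -67.0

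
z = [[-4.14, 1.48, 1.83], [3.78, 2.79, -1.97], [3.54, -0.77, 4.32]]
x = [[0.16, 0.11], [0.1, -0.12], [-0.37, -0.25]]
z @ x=[[-1.19, -1.09], [1.61, 0.57], [-1.11, -0.60]]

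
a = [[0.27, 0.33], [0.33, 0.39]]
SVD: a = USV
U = [[-0.64, -0.77], [-0.77, 0.64]]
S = [0.67, 0.01]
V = [[-0.64, -0.77], [0.77, -0.64]]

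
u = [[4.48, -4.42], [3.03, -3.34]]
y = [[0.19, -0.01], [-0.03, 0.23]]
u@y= [[0.98, -1.06], [0.68, -0.8]]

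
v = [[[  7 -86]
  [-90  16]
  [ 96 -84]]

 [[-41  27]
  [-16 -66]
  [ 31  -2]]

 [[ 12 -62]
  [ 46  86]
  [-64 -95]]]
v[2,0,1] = -62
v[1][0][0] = -41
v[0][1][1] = 16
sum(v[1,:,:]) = -67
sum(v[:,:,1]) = -266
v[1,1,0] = -16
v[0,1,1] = 16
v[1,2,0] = 31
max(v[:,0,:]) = 27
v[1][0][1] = 27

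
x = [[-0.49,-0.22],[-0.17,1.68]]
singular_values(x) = [1.7, 0.51]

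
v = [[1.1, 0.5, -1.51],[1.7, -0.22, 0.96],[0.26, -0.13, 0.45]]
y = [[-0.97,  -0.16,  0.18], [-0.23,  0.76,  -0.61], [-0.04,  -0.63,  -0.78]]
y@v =[[-1.29, -0.47, 1.39], [0.88, -0.2, 0.8], [-1.32, 0.22, -0.9]]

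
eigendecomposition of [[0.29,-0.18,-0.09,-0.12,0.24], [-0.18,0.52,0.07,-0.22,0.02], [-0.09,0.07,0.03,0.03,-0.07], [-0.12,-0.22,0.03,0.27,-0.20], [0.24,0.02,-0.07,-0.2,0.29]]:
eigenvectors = [[0.65, 0.03, -0.20, -0.56, 0.47], [-0.43, 0.75, 0.18, -0.45, 0.1], [-0.21, 0.02, 0.1, 0.45, 0.86], [-0.24, -0.56, 0.65, -0.44, 0.11], [0.54, 0.33, 0.71, 0.30, -0.11]]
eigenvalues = [0.68, 0.69, 0.03, -0.0, 0.0]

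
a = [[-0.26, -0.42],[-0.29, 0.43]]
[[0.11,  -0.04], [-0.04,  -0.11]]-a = [[0.37, 0.38], [0.25, -0.54]]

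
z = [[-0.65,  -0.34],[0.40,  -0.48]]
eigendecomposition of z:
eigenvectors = [[0.16-0.66j, 0.16+0.66j],  [(-0.74+0j), -0.74-0.00j]]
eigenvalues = [(-0.57+0.36j), (-0.57-0.36j)]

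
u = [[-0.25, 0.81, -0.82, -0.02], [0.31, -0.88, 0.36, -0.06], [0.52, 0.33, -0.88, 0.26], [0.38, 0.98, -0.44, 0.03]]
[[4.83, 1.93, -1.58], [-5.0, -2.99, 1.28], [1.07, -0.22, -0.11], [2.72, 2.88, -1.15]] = u @ [[-3.84, -0.51, 0.51], [3.62, 3.82, -1.18], [-1.22, 1.56, 0.56], [3.06, 0.60, 1.95]]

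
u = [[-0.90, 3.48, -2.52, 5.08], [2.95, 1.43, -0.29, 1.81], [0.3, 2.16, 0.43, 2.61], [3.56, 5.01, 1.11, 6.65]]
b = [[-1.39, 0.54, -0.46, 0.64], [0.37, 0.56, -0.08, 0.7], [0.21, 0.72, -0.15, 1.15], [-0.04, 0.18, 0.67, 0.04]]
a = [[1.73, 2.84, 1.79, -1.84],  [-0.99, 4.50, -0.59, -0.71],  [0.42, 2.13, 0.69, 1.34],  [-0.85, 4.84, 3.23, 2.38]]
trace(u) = 7.61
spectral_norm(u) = 11.54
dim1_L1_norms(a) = [8.2, 6.79, 4.58, 11.3]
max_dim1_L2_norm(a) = 6.34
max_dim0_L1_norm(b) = 2.53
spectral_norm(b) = 1.93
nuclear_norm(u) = 17.69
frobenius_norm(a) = 9.33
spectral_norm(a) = 8.07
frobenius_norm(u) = 12.42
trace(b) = -0.94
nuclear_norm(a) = 15.46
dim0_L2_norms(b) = [1.45, 1.08, 0.83, 1.49]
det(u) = -14.50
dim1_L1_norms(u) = [11.98, 6.48, 5.5, 16.33]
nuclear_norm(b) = 4.12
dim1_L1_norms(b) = [3.03, 1.71, 2.23, 0.93]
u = a @ b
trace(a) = 9.30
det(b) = 0.18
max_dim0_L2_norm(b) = 1.49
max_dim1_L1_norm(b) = 3.03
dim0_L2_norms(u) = [4.72, 6.63, 2.8, 8.95]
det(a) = -80.23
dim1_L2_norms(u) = [6.71, 3.76, 3.43, 9.12]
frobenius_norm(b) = 2.49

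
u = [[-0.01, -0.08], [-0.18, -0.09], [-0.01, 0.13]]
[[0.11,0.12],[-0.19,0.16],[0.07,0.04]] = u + [[0.12, 0.2], [-0.01, 0.25], [0.08, -0.09]]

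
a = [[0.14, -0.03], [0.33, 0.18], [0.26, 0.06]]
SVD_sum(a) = [[0.11, 0.04],[0.35, 0.13],[0.25, 0.09]] + [[0.03, -0.07], [-0.02, 0.05], [0.01, -0.03]]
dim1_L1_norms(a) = [0.17, 0.51, 0.32]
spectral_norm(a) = 0.47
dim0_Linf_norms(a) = [0.33, 0.18]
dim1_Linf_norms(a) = [0.14, 0.33, 0.26]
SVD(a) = [[-0.25, 0.78], [-0.79, -0.51], [-0.56, 0.36]] @ diag([0.4722613119189321, 0.09984614797081104]) @ [[-0.93, -0.36],[0.36, -0.93]]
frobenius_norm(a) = 0.48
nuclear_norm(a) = 0.57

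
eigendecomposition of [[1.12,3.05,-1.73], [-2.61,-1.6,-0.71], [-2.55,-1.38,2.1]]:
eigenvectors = [[(-0.28-0.53j), (-0.28+0.53j), -0.49+0.00j], [0.71+0.00j, 0.71-0.00j, 0.13+0.00j], [(0.28-0.25j), (0.28+0.25j), (0.86+0j)]]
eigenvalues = [(-0.86+2.18j), (-0.86-2.18j), (3.33+0j)]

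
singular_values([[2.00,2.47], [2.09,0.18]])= [3.56, 1.35]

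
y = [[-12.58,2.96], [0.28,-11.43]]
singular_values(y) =[13.8, 10.36]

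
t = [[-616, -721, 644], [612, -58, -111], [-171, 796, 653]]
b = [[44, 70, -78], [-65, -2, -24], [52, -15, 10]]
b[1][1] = -2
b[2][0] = 52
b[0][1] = 70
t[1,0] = 612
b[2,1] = -15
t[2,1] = 796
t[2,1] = 796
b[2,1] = -15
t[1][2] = -111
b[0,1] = 70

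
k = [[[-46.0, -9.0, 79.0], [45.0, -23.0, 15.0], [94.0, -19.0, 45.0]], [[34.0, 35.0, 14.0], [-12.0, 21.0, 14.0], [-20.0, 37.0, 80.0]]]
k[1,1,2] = 14.0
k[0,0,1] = -9.0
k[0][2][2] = 45.0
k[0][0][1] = -9.0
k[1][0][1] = 35.0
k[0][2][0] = 94.0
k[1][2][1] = 37.0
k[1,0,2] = 14.0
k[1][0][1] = 35.0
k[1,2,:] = [-20.0, 37.0, 80.0]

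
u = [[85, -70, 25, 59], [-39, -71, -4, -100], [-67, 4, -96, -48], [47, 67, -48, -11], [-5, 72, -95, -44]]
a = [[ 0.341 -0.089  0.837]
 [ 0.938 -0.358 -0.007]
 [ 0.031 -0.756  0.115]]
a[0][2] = 0.837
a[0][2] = 0.837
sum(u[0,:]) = 99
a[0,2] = 0.837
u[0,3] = 59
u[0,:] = [85, -70, 25, 59]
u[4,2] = -95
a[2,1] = -0.756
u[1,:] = [-39, -71, -4, -100]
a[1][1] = -0.358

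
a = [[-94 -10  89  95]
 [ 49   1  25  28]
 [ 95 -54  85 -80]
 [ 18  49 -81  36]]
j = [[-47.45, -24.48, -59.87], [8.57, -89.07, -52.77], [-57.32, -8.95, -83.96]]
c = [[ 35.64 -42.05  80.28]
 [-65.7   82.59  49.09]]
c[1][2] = 49.09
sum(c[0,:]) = 73.87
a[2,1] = -54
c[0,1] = -42.05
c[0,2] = 80.28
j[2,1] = -8.95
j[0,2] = -59.87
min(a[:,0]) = -94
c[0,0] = 35.64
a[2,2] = 85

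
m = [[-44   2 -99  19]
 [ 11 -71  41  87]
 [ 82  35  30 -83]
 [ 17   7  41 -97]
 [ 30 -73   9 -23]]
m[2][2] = 30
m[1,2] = 41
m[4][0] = 30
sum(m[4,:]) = -57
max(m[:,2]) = 41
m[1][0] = 11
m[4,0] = 30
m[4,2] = 9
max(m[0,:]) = 19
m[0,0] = -44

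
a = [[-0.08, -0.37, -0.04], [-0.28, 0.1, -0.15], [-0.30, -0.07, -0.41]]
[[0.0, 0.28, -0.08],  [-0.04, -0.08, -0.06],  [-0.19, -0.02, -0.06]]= a @[[-0.20, -0.16, 0.32], [-0.03, -0.76, 0.16], [0.62, 0.3, -0.11]]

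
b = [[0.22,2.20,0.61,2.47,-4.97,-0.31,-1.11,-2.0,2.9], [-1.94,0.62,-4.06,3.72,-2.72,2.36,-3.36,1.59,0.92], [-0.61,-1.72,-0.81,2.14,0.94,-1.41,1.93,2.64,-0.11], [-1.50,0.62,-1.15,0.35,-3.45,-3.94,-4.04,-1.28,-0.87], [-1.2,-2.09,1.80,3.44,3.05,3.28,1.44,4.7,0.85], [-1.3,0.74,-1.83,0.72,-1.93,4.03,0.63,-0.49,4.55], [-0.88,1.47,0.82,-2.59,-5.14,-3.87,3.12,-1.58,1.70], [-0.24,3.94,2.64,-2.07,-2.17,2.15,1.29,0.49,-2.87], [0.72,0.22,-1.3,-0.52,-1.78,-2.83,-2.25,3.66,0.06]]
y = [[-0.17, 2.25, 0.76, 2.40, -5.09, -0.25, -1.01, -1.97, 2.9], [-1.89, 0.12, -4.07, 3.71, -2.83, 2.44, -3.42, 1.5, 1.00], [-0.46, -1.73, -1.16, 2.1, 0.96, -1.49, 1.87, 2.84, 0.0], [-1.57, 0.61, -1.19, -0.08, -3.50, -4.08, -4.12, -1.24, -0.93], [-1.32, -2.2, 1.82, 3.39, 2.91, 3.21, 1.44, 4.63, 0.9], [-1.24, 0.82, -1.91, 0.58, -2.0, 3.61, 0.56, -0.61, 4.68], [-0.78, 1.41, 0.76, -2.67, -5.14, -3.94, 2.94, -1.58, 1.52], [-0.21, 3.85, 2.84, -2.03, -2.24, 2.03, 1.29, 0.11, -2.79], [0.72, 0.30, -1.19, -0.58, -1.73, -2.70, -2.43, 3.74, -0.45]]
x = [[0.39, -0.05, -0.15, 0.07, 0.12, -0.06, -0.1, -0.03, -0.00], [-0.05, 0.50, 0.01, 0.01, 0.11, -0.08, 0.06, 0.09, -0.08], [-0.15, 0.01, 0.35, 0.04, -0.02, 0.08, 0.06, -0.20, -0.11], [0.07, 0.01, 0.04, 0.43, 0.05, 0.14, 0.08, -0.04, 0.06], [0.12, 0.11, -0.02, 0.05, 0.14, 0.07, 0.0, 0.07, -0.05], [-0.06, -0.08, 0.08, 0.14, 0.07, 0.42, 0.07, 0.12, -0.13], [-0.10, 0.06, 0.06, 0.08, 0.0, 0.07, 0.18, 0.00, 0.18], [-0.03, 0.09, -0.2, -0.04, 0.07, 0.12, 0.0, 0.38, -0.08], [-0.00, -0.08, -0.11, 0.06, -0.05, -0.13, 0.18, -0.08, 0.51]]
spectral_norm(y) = 12.52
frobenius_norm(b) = 21.04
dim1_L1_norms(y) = [16.8, 20.98, 12.61, 17.32, 21.82, 16.01, 20.74, 17.39, 13.84]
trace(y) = 7.83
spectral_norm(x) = 0.73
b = y + x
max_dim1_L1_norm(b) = 21.85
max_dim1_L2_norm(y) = 8.11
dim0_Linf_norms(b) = [1.94, 3.94, 4.06, 3.72, 5.14, 4.03, 4.04, 4.7, 4.55]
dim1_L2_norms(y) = [7.12, 7.93, 4.86, 7.25, 8.03, 6.77, 8.11, 6.76, 5.72]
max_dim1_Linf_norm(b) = 5.14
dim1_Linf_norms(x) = [0.39, 0.5, 0.35, 0.43, 0.14, 0.42, 0.18, 0.38, 0.51]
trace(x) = 3.30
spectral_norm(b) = 12.43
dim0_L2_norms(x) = [0.46, 0.54, 0.46, 0.47, 0.25, 0.5, 0.31, 0.47, 0.58]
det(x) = 0.00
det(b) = 271121.23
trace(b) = 11.13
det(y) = 544687.77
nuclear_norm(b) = 53.07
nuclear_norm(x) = 3.30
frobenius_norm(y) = 21.07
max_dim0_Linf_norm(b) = 5.14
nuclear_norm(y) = 53.24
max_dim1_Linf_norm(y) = 5.14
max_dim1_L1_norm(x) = 1.2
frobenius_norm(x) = 1.38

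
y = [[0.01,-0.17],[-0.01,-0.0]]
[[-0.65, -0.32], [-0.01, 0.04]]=y@[[1.28, -3.97],[3.89, 1.66]]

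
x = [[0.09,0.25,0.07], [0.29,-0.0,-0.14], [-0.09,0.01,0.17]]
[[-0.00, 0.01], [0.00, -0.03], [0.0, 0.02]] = x @ [[0.01, -0.06], [-0.01, 0.06], [0.01, 0.07]]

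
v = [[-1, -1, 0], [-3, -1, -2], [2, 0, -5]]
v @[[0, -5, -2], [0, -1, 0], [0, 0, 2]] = [[0, 6, 2], [0, 16, 2], [0, -10, -14]]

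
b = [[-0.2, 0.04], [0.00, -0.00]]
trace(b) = -0.20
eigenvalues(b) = [-0.2, -0.0]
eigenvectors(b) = [[1.00,0.2], [0.00,0.98]]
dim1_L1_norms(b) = [0.24, 0.0]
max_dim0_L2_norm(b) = 0.2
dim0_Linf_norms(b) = [0.2, 0.04]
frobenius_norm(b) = 0.20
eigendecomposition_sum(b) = [[-0.2,0.04], [-0.00,-0.0]] + [[-0.00, -0.0], [-0.0, -0.00]]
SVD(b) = [[1.00, 0.00], [0.00, 1.0]] @ diag([0.20396078054371142, -0.0]) @ [[-0.98,0.20], [0.2,0.98]]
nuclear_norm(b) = 0.20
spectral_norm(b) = 0.20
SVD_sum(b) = [[-0.20, 0.04],[0.00, 0.0]] + [[-0.0, -0.0], [-0.00, -0.00]]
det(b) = 0.00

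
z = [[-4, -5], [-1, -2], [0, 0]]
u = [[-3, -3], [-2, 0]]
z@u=[[22, 12], [7, 3], [0, 0]]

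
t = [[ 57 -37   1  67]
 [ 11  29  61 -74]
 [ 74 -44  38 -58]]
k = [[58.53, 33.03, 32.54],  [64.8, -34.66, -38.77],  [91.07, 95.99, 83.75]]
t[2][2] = 38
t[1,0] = 11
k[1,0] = 64.8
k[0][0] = 58.53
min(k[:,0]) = 58.53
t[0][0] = 57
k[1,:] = [64.8, -34.66, -38.77]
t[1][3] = -74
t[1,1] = 29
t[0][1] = -37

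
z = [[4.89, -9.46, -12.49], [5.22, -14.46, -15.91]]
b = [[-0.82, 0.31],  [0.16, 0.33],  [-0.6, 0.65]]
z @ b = [[1.97, -9.72], [2.95, -13.50]]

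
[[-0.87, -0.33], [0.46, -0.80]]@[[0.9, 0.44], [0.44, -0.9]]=[[-0.93, -0.09], [0.06, 0.92]]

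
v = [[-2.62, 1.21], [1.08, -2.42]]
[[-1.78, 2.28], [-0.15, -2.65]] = v@[[0.89,-0.46], [0.46,0.89]]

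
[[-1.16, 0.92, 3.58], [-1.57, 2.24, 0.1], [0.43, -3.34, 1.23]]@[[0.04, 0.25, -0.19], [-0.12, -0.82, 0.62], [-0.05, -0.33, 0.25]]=[[-0.34, -2.23, 1.69], [-0.34, -2.26, 1.71], [0.36, 2.44, -1.84]]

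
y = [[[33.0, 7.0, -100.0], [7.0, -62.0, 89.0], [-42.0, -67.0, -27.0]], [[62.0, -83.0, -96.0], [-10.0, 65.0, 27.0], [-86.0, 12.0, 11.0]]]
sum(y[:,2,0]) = -128.0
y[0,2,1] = -67.0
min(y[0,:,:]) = -100.0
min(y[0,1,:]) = -62.0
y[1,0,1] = -83.0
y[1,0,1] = -83.0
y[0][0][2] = -100.0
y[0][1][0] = 7.0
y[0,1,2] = 89.0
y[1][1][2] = 27.0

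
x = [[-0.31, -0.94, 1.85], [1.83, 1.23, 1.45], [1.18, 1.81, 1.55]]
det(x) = 4.72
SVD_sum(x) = [[0.27, 0.26, 0.31], [1.45, 1.4, 1.64], [1.45, 1.41, 1.65]] + [[-0.57, -1.21, 1.54], [0.04, 0.09, -0.11], [0.07, 0.14, -0.18]] + [[-0.01, 0.01, 0.00], [0.34, -0.26, -0.08], [-0.34, 0.26, 0.08]]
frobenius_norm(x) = 4.29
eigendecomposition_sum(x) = [[(0.33-0j), (0.32-0j), 0.57+0.00j], [1.07-0.00j, 1.03-0.00j, 1.83+0.00j], [1.23-0.00j, 1.18-0.00j, (2.09+0j)]] + [[-0.32+0.43j,  (-0.63-0.35j),  0.64+0.19j],[0.38-0.02j,  0.10+0.50j,  -0.19-0.43j],[(-0.02-0.24j),  0.32-0.07j,  (-0.27+0.13j)]] + [[-0.32-0.43j, -0.63+0.35j, 0.64-0.19j],  [0.38+0.02j, 0.10-0.50j, -0.19+0.43j],  [-0.02+0.24j, 0.32+0.07j, (-0.27-0.13j)]]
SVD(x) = [[0.13, -0.99, 0.03], [0.70, 0.07, -0.71], [0.7, 0.11, 0.7]] @ diag([3.7169026282524187, 2.0594703469071356, 0.6170224811953405]) @ [[0.56, 0.54, 0.63], [0.28, 0.59, -0.75], [-0.78, 0.59, 0.18]]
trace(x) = 2.47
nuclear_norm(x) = 6.39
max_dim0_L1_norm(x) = 4.85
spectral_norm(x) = 3.72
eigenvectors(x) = [[(-0.2+0j), -0.77+0.00j, -0.77-0.00j], [-0.65+0.00j, (0.35+0.41j), (0.35-0.41j)], [(-0.74+0j), 0.25-0.23j, (0.25+0.23j)]]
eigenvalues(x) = [(3.46+0j), (-0.49+1.06j), (-0.49-1.06j)]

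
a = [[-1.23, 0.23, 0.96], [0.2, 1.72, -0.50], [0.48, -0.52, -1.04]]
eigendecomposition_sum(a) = [[-1.01, 0.25, 1.29], [0.15, -0.04, -0.19], [0.66, -0.16, -0.84]] + [[-0.22,-0.05,-0.32], [-0.02,-0.0,-0.03], [-0.17,-0.04,-0.25]] + [[0.00, 0.03, -0.01], [0.07, 1.76, -0.28], [-0.01, -0.32, 0.05]]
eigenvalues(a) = [-1.89, -0.47, 1.81]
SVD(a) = [[0.79, -0.06, -0.61], [-0.17, -0.98, -0.14], [-0.58, 0.21, -0.78]] @ diag([1.9540991180123473, 1.814051008258288, 0.45707283491852135]) @ [[-0.66, 0.10, 0.74],[-0.01, -0.99, 0.12],[0.75, 0.07, 0.66]]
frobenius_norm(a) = 2.71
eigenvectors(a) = [[-0.83,0.79,-0.02], [0.12,0.07,-0.98], [0.54,0.61,0.18]]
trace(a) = -0.55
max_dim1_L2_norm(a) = 1.8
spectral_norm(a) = 1.95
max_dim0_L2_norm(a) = 1.81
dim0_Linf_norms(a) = [1.23, 1.72, 1.04]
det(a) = 1.62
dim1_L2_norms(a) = [1.58, 1.8, 1.26]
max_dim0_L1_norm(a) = 2.5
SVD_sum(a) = [[-1.02, 0.15, 1.15], [0.22, -0.03, -0.25], [0.75, -0.11, -0.85]] + [[0.0, 0.10, -0.01], [0.02, 1.76, -0.2], [-0.00, -0.39, 0.05]] + [[-0.21, -0.02, -0.18], [-0.05, -0.0, -0.04], [-0.27, -0.02, -0.24]]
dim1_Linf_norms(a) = [1.23, 1.72, 1.04]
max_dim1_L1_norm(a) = 2.42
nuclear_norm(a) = 4.23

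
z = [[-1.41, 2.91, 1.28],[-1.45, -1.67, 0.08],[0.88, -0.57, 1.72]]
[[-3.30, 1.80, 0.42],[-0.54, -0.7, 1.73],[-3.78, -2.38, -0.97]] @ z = [[2.41, -12.85, -3.36], [3.30, -1.39, 2.23], [7.93, -6.47, -6.7]]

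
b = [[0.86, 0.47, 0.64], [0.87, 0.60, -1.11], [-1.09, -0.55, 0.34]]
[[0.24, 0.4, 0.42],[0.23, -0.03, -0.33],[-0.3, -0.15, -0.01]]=b @ [[0.31, -0.06, 0.0], [-0.06, 0.57, 0.29], [0.0, 0.29, 0.45]]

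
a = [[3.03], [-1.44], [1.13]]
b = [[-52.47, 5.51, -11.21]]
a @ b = [[-158.98, 16.7, -33.97], [75.56, -7.93, 16.14], [-59.29, 6.23, -12.67]]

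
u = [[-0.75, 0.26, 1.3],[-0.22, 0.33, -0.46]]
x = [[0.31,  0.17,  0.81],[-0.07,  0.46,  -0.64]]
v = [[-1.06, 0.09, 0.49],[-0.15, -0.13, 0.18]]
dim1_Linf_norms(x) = [0.81, 0.64]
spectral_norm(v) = 1.19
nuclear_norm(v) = 1.36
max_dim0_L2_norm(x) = 1.03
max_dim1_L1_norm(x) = 1.29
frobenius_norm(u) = 1.64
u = x + v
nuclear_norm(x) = 1.57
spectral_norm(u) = 1.54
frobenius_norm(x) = 1.19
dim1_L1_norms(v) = [1.64, 0.46]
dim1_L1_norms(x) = [1.29, 1.17]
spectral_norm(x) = 1.08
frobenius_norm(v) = 1.20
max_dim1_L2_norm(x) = 0.88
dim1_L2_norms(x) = [0.88, 0.79]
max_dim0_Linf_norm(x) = 0.81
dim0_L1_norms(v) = [1.21, 0.22, 0.67]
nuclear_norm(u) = 2.10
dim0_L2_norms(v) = [1.07, 0.16, 0.52]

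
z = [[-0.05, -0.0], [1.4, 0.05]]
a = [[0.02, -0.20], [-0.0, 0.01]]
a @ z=[[-0.28, -0.01], [0.01, 0.00]]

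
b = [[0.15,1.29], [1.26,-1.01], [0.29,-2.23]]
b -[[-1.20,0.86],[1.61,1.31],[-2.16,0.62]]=[[1.35, 0.43],[-0.35, -2.32],[2.45, -2.85]]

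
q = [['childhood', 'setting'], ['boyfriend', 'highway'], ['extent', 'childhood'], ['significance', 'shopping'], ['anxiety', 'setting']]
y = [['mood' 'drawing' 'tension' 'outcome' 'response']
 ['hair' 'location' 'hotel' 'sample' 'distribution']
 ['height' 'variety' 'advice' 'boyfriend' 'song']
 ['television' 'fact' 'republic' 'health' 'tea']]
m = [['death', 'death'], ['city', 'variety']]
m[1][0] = 'city'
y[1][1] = 'location'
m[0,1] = 'death'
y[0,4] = 'response'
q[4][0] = 'anxiety'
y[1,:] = ['hair', 'location', 'hotel', 'sample', 'distribution']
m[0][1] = 'death'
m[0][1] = 'death'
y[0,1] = 'drawing'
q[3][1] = 'shopping'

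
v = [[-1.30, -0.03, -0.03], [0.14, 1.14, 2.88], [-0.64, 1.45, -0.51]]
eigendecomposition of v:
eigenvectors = [[-0.0, 0.65, -0.01], [0.69, 0.57, 0.90], [-0.72, -0.51, 0.43]]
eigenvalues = [-1.89, -1.3, 2.52]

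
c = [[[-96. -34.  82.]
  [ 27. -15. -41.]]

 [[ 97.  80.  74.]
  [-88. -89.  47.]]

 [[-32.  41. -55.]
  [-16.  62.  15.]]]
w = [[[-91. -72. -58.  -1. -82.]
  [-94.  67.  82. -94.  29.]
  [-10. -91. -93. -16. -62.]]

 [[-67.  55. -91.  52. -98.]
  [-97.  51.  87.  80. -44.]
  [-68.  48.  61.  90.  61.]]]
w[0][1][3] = -94.0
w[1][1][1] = 51.0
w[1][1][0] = -97.0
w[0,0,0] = -91.0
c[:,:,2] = [[82.0, -41.0], [74.0, 47.0], [-55.0, 15.0]]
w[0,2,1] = -91.0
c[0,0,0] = -96.0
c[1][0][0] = 97.0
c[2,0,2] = -55.0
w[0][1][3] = -94.0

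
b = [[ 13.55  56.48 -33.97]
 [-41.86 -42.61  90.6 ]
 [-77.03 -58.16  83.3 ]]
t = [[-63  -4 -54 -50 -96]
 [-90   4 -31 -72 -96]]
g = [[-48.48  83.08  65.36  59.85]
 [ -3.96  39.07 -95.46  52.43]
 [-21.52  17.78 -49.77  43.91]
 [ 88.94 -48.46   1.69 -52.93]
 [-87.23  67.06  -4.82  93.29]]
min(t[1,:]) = -96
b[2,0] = -77.03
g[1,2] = -95.46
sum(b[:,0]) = -105.34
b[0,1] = 56.48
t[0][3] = -50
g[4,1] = 67.06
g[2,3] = 43.91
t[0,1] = -4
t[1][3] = -72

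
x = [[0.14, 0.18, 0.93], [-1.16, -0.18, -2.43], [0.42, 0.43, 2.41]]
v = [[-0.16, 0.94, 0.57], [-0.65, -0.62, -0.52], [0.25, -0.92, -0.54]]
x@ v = [[0.09, -0.84, -0.52],[-0.30, 1.26, 0.74],[0.26, -2.09, -1.29]]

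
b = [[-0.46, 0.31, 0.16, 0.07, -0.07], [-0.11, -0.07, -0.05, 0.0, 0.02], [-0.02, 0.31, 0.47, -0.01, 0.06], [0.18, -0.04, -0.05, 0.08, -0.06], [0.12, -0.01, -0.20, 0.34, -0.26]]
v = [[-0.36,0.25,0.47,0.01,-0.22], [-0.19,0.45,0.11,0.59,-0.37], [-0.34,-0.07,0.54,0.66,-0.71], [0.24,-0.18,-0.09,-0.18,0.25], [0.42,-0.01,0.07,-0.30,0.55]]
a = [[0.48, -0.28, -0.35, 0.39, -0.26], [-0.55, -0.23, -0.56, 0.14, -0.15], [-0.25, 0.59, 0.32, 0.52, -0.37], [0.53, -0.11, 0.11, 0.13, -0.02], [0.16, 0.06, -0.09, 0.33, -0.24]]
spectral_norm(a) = 1.01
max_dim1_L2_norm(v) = 1.16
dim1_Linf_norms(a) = [0.48, 0.56, 0.59, 0.53, 0.33]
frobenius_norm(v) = 1.82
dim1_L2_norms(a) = [0.81, 0.84, 0.96, 0.57, 0.45]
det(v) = 0.00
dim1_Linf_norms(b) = [0.46, 0.11, 0.47, 0.18, 0.34]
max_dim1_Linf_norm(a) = 0.59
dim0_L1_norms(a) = [1.97, 1.27, 1.43, 1.51, 1.04]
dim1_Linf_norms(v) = [0.47, 0.59, 0.71, 0.25, 0.55]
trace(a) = 0.46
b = v @ a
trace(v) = 1.00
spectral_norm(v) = 1.63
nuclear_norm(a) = 2.96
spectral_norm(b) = 0.76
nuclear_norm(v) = 3.04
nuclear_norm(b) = 1.69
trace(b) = -0.24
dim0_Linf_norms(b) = [0.46, 0.31, 0.47, 0.34, 0.26]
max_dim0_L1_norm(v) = 2.1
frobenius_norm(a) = 1.68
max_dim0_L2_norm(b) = 0.54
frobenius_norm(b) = 0.98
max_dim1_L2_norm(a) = 0.96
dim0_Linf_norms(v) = [0.42, 0.45, 0.54, 0.66, 0.71]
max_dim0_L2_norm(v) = 1.03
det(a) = 0.00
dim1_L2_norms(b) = [0.59, 0.14, 0.57, 0.22, 0.49]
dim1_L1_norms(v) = [1.31, 1.71, 2.32, 0.94, 1.35]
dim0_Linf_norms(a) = [0.55, 0.59, 0.56, 0.52, 0.37]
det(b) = 0.00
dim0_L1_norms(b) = [0.89, 0.74, 0.93, 0.5, 0.47]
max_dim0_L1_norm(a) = 1.97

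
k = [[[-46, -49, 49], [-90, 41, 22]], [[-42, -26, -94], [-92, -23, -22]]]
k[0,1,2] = 22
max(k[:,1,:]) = 41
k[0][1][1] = 41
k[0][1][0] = -90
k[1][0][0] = -42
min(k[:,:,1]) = -49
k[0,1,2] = 22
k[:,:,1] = [[-49, 41], [-26, -23]]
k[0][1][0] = -90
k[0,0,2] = 49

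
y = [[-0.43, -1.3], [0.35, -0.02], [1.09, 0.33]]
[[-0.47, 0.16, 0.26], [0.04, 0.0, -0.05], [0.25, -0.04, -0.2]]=y @[[0.13,0.0,-0.14], [0.32,-0.12,-0.15]]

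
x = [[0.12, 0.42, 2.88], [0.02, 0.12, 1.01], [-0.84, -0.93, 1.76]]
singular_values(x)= [3.54, 1.29, 0.0]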